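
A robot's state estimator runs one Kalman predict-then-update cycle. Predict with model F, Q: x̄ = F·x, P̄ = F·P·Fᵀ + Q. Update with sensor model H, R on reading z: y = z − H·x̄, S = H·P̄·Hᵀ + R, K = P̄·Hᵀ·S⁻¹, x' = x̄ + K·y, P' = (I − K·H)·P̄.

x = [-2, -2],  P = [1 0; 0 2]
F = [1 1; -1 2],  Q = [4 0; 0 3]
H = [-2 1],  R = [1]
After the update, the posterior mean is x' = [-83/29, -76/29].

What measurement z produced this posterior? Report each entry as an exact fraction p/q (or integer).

x̄ = F·x = [-4, -2]
P̄ = F·P·Fᵀ + Q = [7 3; 3 12]
S = H·P̄·Hᵀ + R = [29]
K = P̄·Hᵀ·S⁻¹ = [-11/29; 6/29]
x' − x̄ = [33/29, -18/29] = K·y
y = (KᵀK)⁻¹·Kᵀ·(x' − x̄) = [-3]
z = y + H·x̄ = [-3] + [6] = [3]

z = [3]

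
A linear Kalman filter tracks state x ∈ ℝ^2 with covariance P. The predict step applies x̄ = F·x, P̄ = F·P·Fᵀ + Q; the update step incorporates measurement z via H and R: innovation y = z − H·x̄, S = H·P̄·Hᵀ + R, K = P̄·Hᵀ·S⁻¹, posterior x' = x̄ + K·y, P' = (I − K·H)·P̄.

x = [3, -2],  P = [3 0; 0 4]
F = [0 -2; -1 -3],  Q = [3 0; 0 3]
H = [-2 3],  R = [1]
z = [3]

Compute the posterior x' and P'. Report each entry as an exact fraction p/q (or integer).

x' = [736/167, 657/167]
P' = [2017/167 1356/167; 1356/167 930/167]

x̄ = F·x = [4, 3]
P̄ = F·P·Fᵀ + Q = [19 24; 24 42]
y = z − H·x̄ = [2]
S = H·P̄·Hᵀ + R = [167]
K = P̄·Hᵀ·S⁻¹ = [34/167; 78/167]
x' = x̄ + K·y = [736/167, 657/167]
P' = (I − K·H)·P̄ = [2017/167 1356/167; 1356/167 930/167]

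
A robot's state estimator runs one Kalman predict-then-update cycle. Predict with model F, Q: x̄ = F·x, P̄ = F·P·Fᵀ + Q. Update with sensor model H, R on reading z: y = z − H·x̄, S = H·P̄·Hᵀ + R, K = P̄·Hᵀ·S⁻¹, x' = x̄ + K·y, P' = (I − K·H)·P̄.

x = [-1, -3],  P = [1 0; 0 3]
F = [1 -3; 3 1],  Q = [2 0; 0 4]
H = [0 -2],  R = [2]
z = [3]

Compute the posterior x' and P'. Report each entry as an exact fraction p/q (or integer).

x̄ = F·x = [8, -6]
P̄ = F·P·Fᵀ + Q = [30 -6; -6 16]
y = z − H·x̄ = [-9]
S = H·P̄·Hᵀ + R = [66]
K = P̄·Hᵀ·S⁻¹ = [2/11; -16/33]
x' = x̄ + K·y = [70/11, -18/11]
P' = (I − K·H)·P̄ = [306/11 -2/11; -2/11 16/33]

x' = [70/11, -18/11]
P' = [306/11 -2/11; -2/11 16/33]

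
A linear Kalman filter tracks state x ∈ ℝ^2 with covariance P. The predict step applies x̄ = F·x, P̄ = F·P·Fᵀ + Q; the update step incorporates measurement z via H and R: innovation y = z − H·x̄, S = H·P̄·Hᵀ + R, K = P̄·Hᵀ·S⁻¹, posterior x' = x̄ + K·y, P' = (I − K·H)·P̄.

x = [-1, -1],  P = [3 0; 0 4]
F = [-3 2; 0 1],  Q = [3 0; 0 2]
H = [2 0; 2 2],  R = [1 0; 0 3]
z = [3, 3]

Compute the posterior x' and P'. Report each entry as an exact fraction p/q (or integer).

x̄ = F·x = [1, -1]
P̄ = F·P·Fᵀ + Q = [46 8; 8 6]
y = z − H·x̄ = [1, 3]
S = H·P̄·Hᵀ + R = [185 216; 216 275]
K = P̄·Hᵀ·S⁻¹ = [1972/4219 108/4219; -1648/4219 1724/4219]
x' = x̄ + K·y = [6515/4219, -695/4219]
P' = (I − K·H)·P̄ = [986/4219 -824/4219; -824/4219 3410/4219]

x' = [6515/4219, -695/4219]
P' = [986/4219 -824/4219; -824/4219 3410/4219]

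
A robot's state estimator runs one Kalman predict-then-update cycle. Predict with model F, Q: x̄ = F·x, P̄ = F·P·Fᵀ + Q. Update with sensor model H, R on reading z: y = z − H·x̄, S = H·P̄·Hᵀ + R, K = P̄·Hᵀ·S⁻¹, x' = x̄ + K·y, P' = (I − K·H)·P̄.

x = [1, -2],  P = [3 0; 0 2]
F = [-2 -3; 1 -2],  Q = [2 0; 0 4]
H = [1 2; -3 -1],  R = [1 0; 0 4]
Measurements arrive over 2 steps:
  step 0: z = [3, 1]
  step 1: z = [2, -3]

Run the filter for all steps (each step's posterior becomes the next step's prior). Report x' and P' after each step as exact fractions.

step 0: x' = [-11644/11907, 99/49], P' = [7676/11907 -20/49; -20/49 24/49]
step 1: x' = [2501379/6119665, 4420366/6119665], P' = [3349948/6119665 -2075048/6119665; -2075048/6119665 2683408/6119665]

step 0: x̄ = F·x = [4, 5]
step 0: P̄ = F·P·Fᵀ + Q = [32 6; 6 15]
step 0: y = z − H·x̄ = [-11, 18]
step 0: S = H·P̄·Hᵀ + R = [117 -168; -168 343]
step 0: K = P̄·Hᵀ·S⁻¹ = [-292/1701 -1514/3969; 4/7 9/49]
step 0: x' = x̄ + K·y = [-11644/11907, 99/49]
step 0: P' = (I − K·H)·P̄ = [7676/11907 -20/49; -20/49 24/49]
step 1: x̄ = F·x = [-48883/11907, -59758/11907]
step 1: P̄ = F·P·Fᵀ + Q = [48686/11907 14780/11907; 14780/11907 98072/11907]
step 1: y = z − H·x̄ = [113/7, -242128/11907]
step 1: S = H·P̄·Hᵀ + R = [43 -262/7; -262/7 672554/11907]
step 1: K = P̄·Hᵀ·S⁻¹ = [-6108/46715 -1993699/6119665; 25128/46715 885434/6119665]
step 1: x' = x̄ + K·y = [2501379/6119665, 4420366/6119665]
step 1: P' = (I − K·H)·P̄ = [3349948/6119665 -2075048/6119665; -2075048/6119665 2683408/6119665]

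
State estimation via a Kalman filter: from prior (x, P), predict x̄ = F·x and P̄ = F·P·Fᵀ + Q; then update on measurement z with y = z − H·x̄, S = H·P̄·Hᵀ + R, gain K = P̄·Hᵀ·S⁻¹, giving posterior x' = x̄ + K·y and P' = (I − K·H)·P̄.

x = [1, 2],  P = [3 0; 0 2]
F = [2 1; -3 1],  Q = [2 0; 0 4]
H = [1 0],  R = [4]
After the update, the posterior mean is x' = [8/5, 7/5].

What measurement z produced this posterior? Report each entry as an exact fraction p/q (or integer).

z = [1]

x̄ = F·x = [4, -1]
P̄ = F·P·Fᵀ + Q = [16 -16; -16 33]
S = H·P̄·Hᵀ + R = [20]
K = P̄·Hᵀ·S⁻¹ = [4/5; -4/5]
x' − x̄ = [-12/5, 12/5] = K·y
y = (KᵀK)⁻¹·Kᵀ·(x' − x̄) = [-3]
z = y + H·x̄ = [-3] + [4] = [1]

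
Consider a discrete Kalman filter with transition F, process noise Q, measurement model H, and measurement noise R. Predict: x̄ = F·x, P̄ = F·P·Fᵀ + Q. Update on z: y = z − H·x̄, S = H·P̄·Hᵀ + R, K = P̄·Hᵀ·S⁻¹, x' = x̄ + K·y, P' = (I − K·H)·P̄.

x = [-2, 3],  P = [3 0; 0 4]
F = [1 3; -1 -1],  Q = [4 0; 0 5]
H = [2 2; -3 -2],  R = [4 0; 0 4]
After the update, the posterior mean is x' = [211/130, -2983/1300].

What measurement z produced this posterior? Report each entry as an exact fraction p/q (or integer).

x̄ = F·x = [7, -1]
P̄ = F·P·Fᵀ + Q = [43 -15; -15 12]
S = H·P̄·Hᵀ + R = [104 -156; -156 259]
K = P̄·Hᵀ·S⁻¹ = [-47/130 -3/5; 861/1300 12/25]
x' − x̄ = [-699/130, -1683/1300] = K·y
y = (KᵀK)⁻¹·Kᵀ·(x' − x̄) = [-15, 18]
z = y + H·x̄ = [-15, 18] + [12, -19] = [-3, -1]

z = [-3, -1]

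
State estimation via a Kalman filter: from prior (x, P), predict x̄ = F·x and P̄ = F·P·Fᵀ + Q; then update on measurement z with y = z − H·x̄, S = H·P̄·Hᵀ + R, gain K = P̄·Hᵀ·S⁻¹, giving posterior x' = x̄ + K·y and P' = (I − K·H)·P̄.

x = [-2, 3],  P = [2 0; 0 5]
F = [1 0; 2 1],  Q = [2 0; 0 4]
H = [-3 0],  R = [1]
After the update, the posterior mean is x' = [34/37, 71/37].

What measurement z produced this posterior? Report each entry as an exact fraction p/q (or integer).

x̄ = F·x = [-2, -1]
P̄ = F·P·Fᵀ + Q = [4 4; 4 17]
S = H·P̄·Hᵀ + R = [37]
K = P̄·Hᵀ·S⁻¹ = [-12/37; -12/37]
x' − x̄ = [108/37, 108/37] = K·y
y = (KᵀK)⁻¹·Kᵀ·(x' − x̄) = [-9]
z = y + H·x̄ = [-9] + [6] = [-3]

z = [-3]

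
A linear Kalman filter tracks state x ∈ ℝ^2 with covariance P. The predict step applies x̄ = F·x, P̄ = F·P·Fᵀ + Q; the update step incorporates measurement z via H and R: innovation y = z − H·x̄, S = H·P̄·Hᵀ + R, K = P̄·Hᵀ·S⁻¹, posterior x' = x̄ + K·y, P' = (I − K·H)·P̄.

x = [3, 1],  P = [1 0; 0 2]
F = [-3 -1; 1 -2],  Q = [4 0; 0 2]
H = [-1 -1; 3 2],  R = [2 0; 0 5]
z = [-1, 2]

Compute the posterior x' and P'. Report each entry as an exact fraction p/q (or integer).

x' = [-425/174, 233/58]
P' = [1141/348 -463/116; -463/116 647/116]

x̄ = F·x = [-10, 1]
P̄ = F·P·Fᵀ + Q = [15 1; 1 11]
y = z − H·x̄ = [-10, 30]
S = H·P̄·Hᵀ + R = [30 -72; -72 196]
K = P̄·Hᵀ·S⁻¹ = [31/87 43/116; -23/29 -19/116]
x' = x̄ + K·y = [-425/174, 233/58]
P' = (I − K·H)·P̄ = [1141/348 -463/116; -463/116 647/116]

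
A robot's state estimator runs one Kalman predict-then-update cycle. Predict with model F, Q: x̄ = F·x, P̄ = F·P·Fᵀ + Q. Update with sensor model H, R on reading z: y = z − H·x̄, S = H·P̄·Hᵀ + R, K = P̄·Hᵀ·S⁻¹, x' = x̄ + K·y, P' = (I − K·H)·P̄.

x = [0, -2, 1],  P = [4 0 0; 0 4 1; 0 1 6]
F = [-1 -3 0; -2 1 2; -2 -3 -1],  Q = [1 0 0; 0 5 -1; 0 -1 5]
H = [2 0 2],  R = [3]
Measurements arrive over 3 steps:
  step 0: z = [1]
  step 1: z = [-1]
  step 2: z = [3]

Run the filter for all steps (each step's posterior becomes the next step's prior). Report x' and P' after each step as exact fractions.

step 0: x' = [58/39, 4/3, -37/39], P' = [2603/819 74/63 -2339/819; 74/63 3131/63 -80/63; -2339/819 -80/63 2687/819]
step 1: x' = [2184/860039, -4322332/860039, -436069/860039], P' = [11258463/6020273 1076407/6020273 -9007704/6020273; 1076407/6020273 361745158/6020273 -1686184/6020273; -9007704/6020273 -1686184/6020273 11270307/6020273]
step 2: x' = [28142629802/52562116899, -77056216210/52562116899, 51227088007/52562116899], P' = [98358465100/52562116899 443641477/52562116899 -78698600035/52562116899; 443641477/52562116899 1910548781365/52562116899 -6635168035/52562116899; -78698600035/52562116899 -6635168035/52562116899 98446777030/52562116899]

step 0: x̄ = F·x = [6, 0, 5]
step 0: P̄ = F·P·Fᵀ + Q = [41 -10 47; -10 53 -16; 47 -16 69]
step 0: y = z − H·x̄ = [-21]
step 0: S = H·P̄·Hᵀ + R = [819]
step 0: K = P̄·Hᵀ·S⁻¹ = [176/819; -4/63; 232/819]
step 0: x' = x̄ + K·y = [58/39, 4/3, -37/39]
step 0: P' = (I − K·H)·P̄ = [2603/819 74/63 -2339/819; 74/63 3131/63 -80/63; -2339/819 -80/63 2687/819]
step 1: x̄ = F·x = [-214/39, -46/13, -235/39]
step 1: P̄ = F·P·Fᵀ + Q = [375521/819 -33725/273 374732/819; -33725/273 8518/91 -34028/273; 374732/819 -34028/273 379469/819]
step 1: y = z − H·x̄ = [859/39]
step 1: S = H·P̄·Hᵀ + R = [860039/117]
step 1: K = P̄·Hᵀ·S⁻¹ = [214358/860039; -58074/860039; 215486/860039]
step 1: x' = x̄ + K·y = [2184/860039, -4322332/860039, -436069/860039]
step 1: P' = (I − K·H)·P̄ = [11258463/6020273 1076407/6020273 -9007704/6020273; 1076407/6020273 361745158/6020273 -1686184/6020273; -9007704/6020273 -1686184/6020273 11270307/6020273]
step 2: x̄ = F·x = [12964812/860039, -5198838/860039, 13398697/860039]
step 2: P̄ = F·P·Fᵀ + Q = [3279443600/6020273 -147029143/860039 3273844755/6020273; -147029143/860039 77567553/860039 -147805455/860039; 3273844755/6020273 -147805455/860039 3308880910/6020273]
step 2: y = z − H·x̄ = [-50146901/860039]
step 2: S = H·P̄·Hᵀ + R = [52562116899/6020273]
step 2: K = P̄·Hᵀ·S⁻¹ = [13106576710/52562116899; -4127684372/52562116899; 13165451330/52562116899]
step 2: x' = x̄ + K·y = [28142629802/52562116899, -77056216210/52562116899, 51227088007/52562116899]
step 2: P' = (I − K·H)·P̄ = [98358465100/52562116899 443641477/52562116899 -78698600035/52562116899; 443641477/52562116899 1910548781365/52562116899 -6635168035/52562116899; -78698600035/52562116899 -6635168035/52562116899 98446777030/52562116899]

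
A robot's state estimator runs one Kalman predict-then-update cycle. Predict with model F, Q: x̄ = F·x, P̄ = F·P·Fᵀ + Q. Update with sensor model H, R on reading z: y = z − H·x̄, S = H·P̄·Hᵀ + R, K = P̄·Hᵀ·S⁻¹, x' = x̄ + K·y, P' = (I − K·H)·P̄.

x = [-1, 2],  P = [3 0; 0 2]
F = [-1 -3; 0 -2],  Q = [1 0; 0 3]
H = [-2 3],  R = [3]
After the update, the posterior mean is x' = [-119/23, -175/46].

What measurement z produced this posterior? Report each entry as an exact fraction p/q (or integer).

z = [-1]

x̄ = F·x = [-5, -4]
P̄ = F·P·Fᵀ + Q = [22 12; 12 11]
S = H·P̄·Hᵀ + R = [46]
K = P̄·Hᵀ·S⁻¹ = [-4/23; 9/46]
x' − x̄ = [-4/23, 9/46] = K·y
y = (KᵀK)⁻¹·Kᵀ·(x' − x̄) = [1]
z = y + H·x̄ = [1] + [-2] = [-1]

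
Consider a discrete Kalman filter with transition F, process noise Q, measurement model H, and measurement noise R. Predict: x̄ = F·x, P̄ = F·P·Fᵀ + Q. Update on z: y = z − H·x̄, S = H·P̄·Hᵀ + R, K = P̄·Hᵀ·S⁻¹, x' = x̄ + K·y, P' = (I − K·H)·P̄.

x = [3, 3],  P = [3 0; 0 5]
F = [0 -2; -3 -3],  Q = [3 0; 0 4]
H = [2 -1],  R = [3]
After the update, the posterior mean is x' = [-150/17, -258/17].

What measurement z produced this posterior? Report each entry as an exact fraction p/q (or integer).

z = [-3]

x̄ = F·x = [-6, -18]
P̄ = F·P·Fᵀ + Q = [23 30; 30 76]
S = H·P̄·Hᵀ + R = [51]
K = P̄·Hᵀ·S⁻¹ = [16/51; -16/51]
x' − x̄ = [-48/17, 48/17] = K·y
y = (KᵀK)⁻¹·Kᵀ·(x' − x̄) = [-9]
z = y + H·x̄ = [-9] + [6] = [-3]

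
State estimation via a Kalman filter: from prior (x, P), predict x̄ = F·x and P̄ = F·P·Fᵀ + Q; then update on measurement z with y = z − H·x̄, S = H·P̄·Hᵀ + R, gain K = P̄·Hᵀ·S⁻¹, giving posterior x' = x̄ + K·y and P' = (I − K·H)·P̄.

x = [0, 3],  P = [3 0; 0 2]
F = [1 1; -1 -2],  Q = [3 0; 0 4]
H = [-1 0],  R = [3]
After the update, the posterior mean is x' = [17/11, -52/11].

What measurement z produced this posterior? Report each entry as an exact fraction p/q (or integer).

x̄ = F·x = [3, -6]
P̄ = F·P·Fᵀ + Q = [8 -7; -7 15]
S = H·P̄·Hᵀ + R = [11]
K = P̄·Hᵀ·S⁻¹ = [-8/11; 7/11]
x' − x̄ = [-16/11, 14/11] = K·y
y = (KᵀK)⁻¹·Kᵀ·(x' − x̄) = [2]
z = y + H·x̄ = [2] + [-3] = [-1]

z = [-1]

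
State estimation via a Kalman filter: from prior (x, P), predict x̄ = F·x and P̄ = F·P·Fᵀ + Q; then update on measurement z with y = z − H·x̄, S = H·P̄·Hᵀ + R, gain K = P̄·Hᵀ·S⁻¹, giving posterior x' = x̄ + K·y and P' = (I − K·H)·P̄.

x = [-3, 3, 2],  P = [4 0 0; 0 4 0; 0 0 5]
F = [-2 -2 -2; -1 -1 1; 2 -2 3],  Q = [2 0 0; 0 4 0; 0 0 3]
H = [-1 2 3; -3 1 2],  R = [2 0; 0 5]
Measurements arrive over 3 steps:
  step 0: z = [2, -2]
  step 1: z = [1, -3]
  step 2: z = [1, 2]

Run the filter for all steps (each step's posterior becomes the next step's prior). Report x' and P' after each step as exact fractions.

step 0: x̄ = F·x = [-4, 2, -6]
step 0: P̄ = F·P·Fᵀ + Q = [54 6 -30; 6 17 15; -30 15 80]
step 0: y = z − H·x̄ = [12, -4]
step 0: S = H·P̄·Hᵀ + R = [1180 1069; 1069 1212]
step 0: K = P̄·Hᵀ·S⁻¹ = [70920/287399 -113772/287399; 57475/287399 -43817/287399; 80315/287399 -8000/287399]
step 0: x' = x̄ + K·y = [156532/287399, 1439766/287399, -728614/287399]
step 0: P' = (I − K·H)·P̄ = [306234/287399 -153378/287399 251610/287399; -153378/287399 1960801/287399 -1320010/287399; 251610/287399 -1320010/287399 1017420/287399]
step 1: x̄ = F·x = [-1735368/287399, -2324912/287399, -4752310/287399]
step 1: P̄ = F·P·Fᵀ + Q = [3938394/287399 1885718/287399 637668/287399; 1885718/287399 6264095/287399 12709834/287399; 637668/287399 12709834/287399 39173581/287399]
step 1: y = z − H·x̄ = [17458785/287399, 823033/41057]
step 1: S = H·P̄·Hᵀ + R = [523280929/287399 46877046/41057; 46877046/41057 33101996/41057]
step 1: K = P̄·Hᵀ·S⁻¹ = [1411079609/5904721262 -4437634169/11809442524; 4803068185/23618885048 -8297782333/47237770096; 3237558857/11809442524 -83115561/23618885048]
step 1: x' = x̄ + K·y = [11174384141/11809442524, 35081438025/47237770096, 1129358381/23618885048]
step 1: P' = (I − K·H)·P̄ = [2765113701/2952360631 429965779/11809442524 2640806947/5904721262; 429965779/11809442524 150852238663/47237770096 -46795390245/23618885048; 2640806947/5904721262 -46795390245/23618885048 19517373951/11809442524]
step 2: x̄ = F·x = [-7457971941/2147171368, -77520257827/47237770096, 6502086841/11809442524]
step 2: P̄ = F·P·Fᵀ + Q = [14117592285/1073585684 10951298937/2147171368 -750662407/536792842; 10951298937/2147171368 610483010127/47237770096 223564193295/11809442524; -750662407/536792842 223564193295/11809442524 186722683244/2952360631]
step 2: y = z − H·x̄ = [-9955534761/11809442524, -372247044815/47237770096]
step 2: S = H·P̄·Hᵀ + R = [2513085296936/2952360631 6577451094809/11809442524; 6577451094809/11809442524 21311645267911/47237770096]
step 2: K = P̄·Hᵀ·S⁻¹ = [825051152310898/3487080596997265 -1305659414020618/3487080596997265; 143781896211612/697416119399453 -122649240813177/697416119399453; 943896498885407/3487080596997265 -8849132376792/3487080596997265]
step 2: x' = x̄ + K·y = [-2518567801251832/3487080596997265, -299204695337399/697416119399453, 1193944783867417/3487080596997265]
step 2: P' = (I − K·H)·P̄ = [3249055176474826/3487080596997265 28341916845816/697416119399453 1538579437546154/3487080596997265; 28341916845816/697416119399453 2216472779123391/697416119399453 -1372346616325914/697416119399453; 1538579437546154/3487080596997265 -1372346616325914/697416119399453 5716612866192036/3487080596997265]

step 0: x' = [156532/287399, 1439766/287399, -728614/287399], P' = [306234/287399 -153378/287399 251610/287399; -153378/287399 1960801/287399 -1320010/287399; 251610/287399 -1320010/287399 1017420/287399]
step 1: x' = [11174384141/11809442524, 35081438025/47237770096, 1129358381/23618885048], P' = [2765113701/2952360631 429965779/11809442524 2640806947/5904721262; 429965779/11809442524 150852238663/47237770096 -46795390245/23618885048; 2640806947/5904721262 -46795390245/23618885048 19517373951/11809442524]
step 2: x' = [-2518567801251832/3487080596997265, -299204695337399/697416119399453, 1193944783867417/3487080596997265], P' = [3249055176474826/3487080596997265 28341916845816/697416119399453 1538579437546154/3487080596997265; 28341916845816/697416119399453 2216472779123391/697416119399453 -1372346616325914/697416119399453; 1538579437546154/3487080596997265 -1372346616325914/697416119399453 5716612866192036/3487080596997265]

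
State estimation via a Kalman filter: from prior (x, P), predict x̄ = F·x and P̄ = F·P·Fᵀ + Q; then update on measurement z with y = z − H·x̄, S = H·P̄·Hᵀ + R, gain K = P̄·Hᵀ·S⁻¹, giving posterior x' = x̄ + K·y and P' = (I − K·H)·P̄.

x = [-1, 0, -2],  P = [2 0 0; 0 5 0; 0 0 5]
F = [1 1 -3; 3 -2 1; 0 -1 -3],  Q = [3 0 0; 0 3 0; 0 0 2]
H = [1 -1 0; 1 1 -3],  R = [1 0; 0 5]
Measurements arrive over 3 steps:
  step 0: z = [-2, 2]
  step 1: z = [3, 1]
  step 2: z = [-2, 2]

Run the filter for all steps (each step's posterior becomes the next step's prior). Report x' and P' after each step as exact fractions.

step 0: x̄ = F·x = [5, -5, 6]
step 0: P̄ = F·P·Fᵀ + Q = [55 -19 40; -19 46 -5; 40 -5 52]
step 0: y = z − H·x̄ = [-12, 20]
step 0: S = H·P̄·Hᵀ + R = [140 -126; -126 326]
step 0: K = P̄·Hᵀ·S⁻¹ = [3385/7441 -87/1063; -7949/14882 -165/2126; -144/7441 -805/2126]
step 0: x' = x̄ + K·y = [-15595/7441, -1061/7441, -9976/7441]
step 0: P' = (I − K·H)·P̄ = [107609/7441 104224/7441 71626/7441; 104224/7441 216397/14882 71770/7441; 71626/7441 71770/7441 104989/14882]
step 1: x̄ = F·x = [1896/1063, -54639/7441, 4427/1063]
step 1: P̄ = F·P·Fᵀ + Q = [8379/1063 -4985/2126 6450/1063; -4985/2126 736161/14882 -154155/2126; 6450/1063 -154155/2126 146593/1063]
step 1: y = z − H·x̄ = [-45588/7441, 141775/7441]
step 1: S = H·P̄·Hᵀ + R = [938139/14882 -2063505/7441; -2063505/7441 25261515/14882]
step 1: K = P̄·Hᵀ·S⁻¹ = [2113675/4594503 518387/7657505; -28882562/59728539 22968433/298642695; 11509/1531501 -2156667/7657505]
step 1: x' = x̄ + K·y = [390477/1531501, -174108250/59728539, -1910668/1531501]
step 1: P' = (I − K·H)·P̄ = [92690992/22972515 82122617/22972515 18559756/7657505; 82122617/22972515 404002277/99547565 18502211/7657505; 18559756/7657505 18502211/7657505 15948434/7657505]
step 2: x̄ = F·x = [64668509/59728539, 13886359/2596893, 397656406/59728539]
step 2: P̄ = F·P·Fᵀ + Q = [474701182/59728539 -3017200/2596893 229361606/59728539; -3017200/2596893 16974783/865631 -16090662/865631; 229361606/59728539 -16090662/865631 3912236643/99547565]
step 2: y = z − H·x̄ = [45086890/19909513, 928371530/59728539]
step 2: S = H·P̄·Hᵀ + R = [1844480948/59728539 -4715410697/59728539; -4715410697/59728539 47028758347/99547565]
step 2: K = P̄·Hᵀ·S⁻¹ = [3520803701354/7486645008871 513337235510/7486645008871; -3542582482394/7486645008871 584068395965/7486645008871; 110625673745/7486645008871 -2083634435432/7486645008871]
step 2: x' = x̄ + K·y = [3436844995503/1069520715553, 5869871441329/1069520715553, 2529752057992/1069520715553]
step 2: P' = (I − K·H)·P̄ = [29858798023386/7486645008871 26337994322032/7486645008871 17876702055956/7486645008871; 26337994322032/7486645008871 29880576804426/7486645008871 17766076382211/7486645008871; 17876702055956/7486645008871 17766076382211/7486645008871 15353650205109/7486645008871]

step 0: x' = [-15595/7441, -1061/7441, -9976/7441], P' = [107609/7441 104224/7441 71626/7441; 104224/7441 216397/14882 71770/7441; 71626/7441 71770/7441 104989/14882]
step 1: x' = [390477/1531501, -174108250/59728539, -1910668/1531501], P' = [92690992/22972515 82122617/22972515 18559756/7657505; 82122617/22972515 404002277/99547565 18502211/7657505; 18559756/7657505 18502211/7657505 15948434/7657505]
step 2: x' = [3436844995503/1069520715553, 5869871441329/1069520715553, 2529752057992/1069520715553], P' = [29858798023386/7486645008871 26337994322032/7486645008871 17876702055956/7486645008871; 26337994322032/7486645008871 29880576804426/7486645008871 17766076382211/7486645008871; 17876702055956/7486645008871 17766076382211/7486645008871 15353650205109/7486645008871]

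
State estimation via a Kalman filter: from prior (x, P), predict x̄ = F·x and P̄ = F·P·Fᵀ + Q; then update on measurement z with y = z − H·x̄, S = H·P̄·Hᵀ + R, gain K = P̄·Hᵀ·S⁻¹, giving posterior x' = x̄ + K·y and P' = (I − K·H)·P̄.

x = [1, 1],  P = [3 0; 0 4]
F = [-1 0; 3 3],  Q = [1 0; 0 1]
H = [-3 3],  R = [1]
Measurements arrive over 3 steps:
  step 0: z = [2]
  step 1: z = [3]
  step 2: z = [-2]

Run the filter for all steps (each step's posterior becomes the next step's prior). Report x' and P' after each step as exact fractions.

step 0: x' = [-34/775, 489/775], P' = [1579/775 1566/775; 1566/775 1639/775]
step 1: x' = [26851/178279, 205269/178279], P' = [552065/713116 135069/178279; 135069/178279 151909/178279]
step 2: x' = [38521031/64741174, -1898844/32370587], P' = [99529851/129482348 97258749/129482348; 97258749/129482348 109334957/129482348]

step 0: x̄ = F·x = [-1, 6]
step 0: P̄ = F·P·Fᵀ + Q = [4 -9; -9 64]
step 0: y = z − H·x̄ = [-19]
step 0: S = H·P̄·Hᵀ + R = [775]
step 0: K = P̄·Hᵀ·S⁻¹ = [-39/775; 219/775]
step 0: x' = x̄ + K·y = [-34/775, 489/775]
step 0: P' = (I − K·H)·P̄ = [1579/775 1566/775; 1566/775 1639/775]
step 1: x̄ = F·x = [34/775, 273/155]
step 1: P̄ = F·P·Fᵀ + Q = [2354/775 -1887/155; -1887/155 2317/31]
step 1: y = z − H·x̄ = [-1668/775]
step 1: S = H·P̄·Hᵀ + R = [713116/775]
step 1: K = P̄·Hᵀ·S⁻¹ = [-35367/713116; 50520/178279]
step 1: x' = x̄ + K·y = [26851/178279, 205269/178279]
step 1: P' = (I − K·H)·P̄ = [552065/713116 135069/178279; 135069/178279 151909/178279]
step 2: x̄ = F·x = [-26851/178279, 696360/178279]
step 2: P̄ = F·P·Fᵀ + Q = [1265181/713116 -3277023/713116; -3277023/713116 20875393/713116]
step 2: y = z − H·x̄ = [-2526191/178279]
step 2: S = H·P̄·Hᵀ + R = [64741174/178279]
step 2: K = P̄·Hᵀ·S⁻¹ = [-3406653/64741174; 9057156/32370587]
step 2: x' = x̄ + K·y = [38521031/64741174, -1898844/32370587]
step 2: P' = (I − K·H)·P̄ = [99529851/129482348 97258749/129482348; 97258749/129482348 109334957/129482348]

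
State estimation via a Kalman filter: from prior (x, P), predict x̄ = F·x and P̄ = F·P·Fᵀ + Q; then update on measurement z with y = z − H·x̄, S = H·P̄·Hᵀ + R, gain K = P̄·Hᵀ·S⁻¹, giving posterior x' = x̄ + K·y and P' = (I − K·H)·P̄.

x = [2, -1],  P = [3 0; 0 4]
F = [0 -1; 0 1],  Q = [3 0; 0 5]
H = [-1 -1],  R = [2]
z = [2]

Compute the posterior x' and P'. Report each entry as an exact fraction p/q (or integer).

x̄ = F·x = [1, -1]
P̄ = F·P·Fᵀ + Q = [7 -4; -4 9]
y = z − H·x̄ = [2]
S = H·P̄·Hᵀ + R = [10]
K = P̄·Hᵀ·S⁻¹ = [-3/10; -1/2]
x' = x̄ + K·y = [2/5, -2]
P' = (I − K·H)·P̄ = [61/10 -11/2; -11/2 13/2]

x' = [2/5, -2]
P' = [61/10 -11/2; -11/2 13/2]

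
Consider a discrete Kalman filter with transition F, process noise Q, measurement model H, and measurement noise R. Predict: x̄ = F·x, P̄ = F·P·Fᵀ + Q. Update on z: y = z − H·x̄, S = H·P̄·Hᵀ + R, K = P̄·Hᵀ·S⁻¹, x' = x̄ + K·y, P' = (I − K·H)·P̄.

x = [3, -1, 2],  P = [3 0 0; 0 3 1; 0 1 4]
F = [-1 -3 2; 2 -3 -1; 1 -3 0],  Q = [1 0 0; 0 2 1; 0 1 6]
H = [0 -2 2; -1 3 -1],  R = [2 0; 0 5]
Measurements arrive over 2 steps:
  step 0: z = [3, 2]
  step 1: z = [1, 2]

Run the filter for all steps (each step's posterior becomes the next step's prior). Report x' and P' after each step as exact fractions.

step 0: x' = [16462/3001, 13337/3001, 17557/3001], P' = [89824/3001 45912/3001 47097/3001; 45912/3001 27255/3001 28403/3001; 47097/3001 28403/3001 30907/3001]
step 1: x' = [-10423653/1168409, -8732809/2336818, -4083641/1168409], P' = [135457676/3505227 22342117/1168409 68500937/3505227; 22342117/1168409 24977775/2336818 12936503/1168409; 68500937/3505227 12936503/1168409 41730695/3505227]

step 0: x̄ = F·x = [4, 7, 6]
step 0: P̄ = F·P·Fᵀ + Q = [35 10 18; 10 51 37; 18 37 36]
step 0: y = z − H·x̄ = [5, -9]
step 0: S = H·P̄·Hᵀ + R = [54 -98; -98 289]
step 0: K = P̄·Hᵀ·S⁻¹ = [1185/3001 163/3001; 1148/3001 1490/3001; 2504/3001 1441/3001]
step 0: x' = x̄ + K·y = [16462/3001, 13337/3001, 17557/3001]
step 0: P' = (I − K·H)·P̄ = [89824/3001 45912/3001 47097/3001; 45912/3001 27255/3001 28403/3001; 47097/3001 28403/3001 30907/3001]
step 1: x̄ = F·x = [-21359/3001, -24644/3001, -23549/3001]
step 1: P̄ = F·P·Fᵀ + Q = [207996/3001 16373/3001 79247/3001; 16373/3001 72586/3001 52848/3001; 79247/3001 52848/3001 77653/3001]
step 1: y = z − H·x̄ = [811/3001, 35026/3001]
step 1: S = H·P̄·Hᵀ + R = [184174/3001 -293786/3001; -293786/3001 697096/3001]
step 1: K = P̄·Hᵀ·S⁻¹ = [1474586/3505227 -575912/3505227; 895231/2336818 875217/2336818; 2921186/3505227 1239379/3505227]
step 1: x' = x̄ + K·y = [-10423653/1168409, -8732809/2336818, -4083641/1168409]
step 1: P' = (I − K·H)·P̄ = [135457676/3505227 22342117/1168409 68500937/3505227; 22342117/1168409 24977775/2336818 12936503/1168409; 68500937/3505227 12936503/1168409 41730695/3505227]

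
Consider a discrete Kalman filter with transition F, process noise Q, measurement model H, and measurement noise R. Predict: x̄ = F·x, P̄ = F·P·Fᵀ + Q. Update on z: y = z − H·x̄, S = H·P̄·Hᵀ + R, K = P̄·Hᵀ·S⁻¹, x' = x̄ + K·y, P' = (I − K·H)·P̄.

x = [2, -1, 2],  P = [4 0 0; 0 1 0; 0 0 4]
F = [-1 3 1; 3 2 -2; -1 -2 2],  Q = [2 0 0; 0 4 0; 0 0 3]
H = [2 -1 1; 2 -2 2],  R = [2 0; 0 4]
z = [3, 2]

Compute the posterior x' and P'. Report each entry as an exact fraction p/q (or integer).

x̄ = F·x = [-3, 0, 4]
P̄ = F·P·Fᵀ + Q = [19 -14 6; -14 60 -32; 6 -32 27]
y = z − H·x̄ = [5, 0]
S = H·P̄·Hᵀ + R = [309 498; 498 844]
K = P̄·Hᵀ·S⁻¹ = [2527/3198 -797/2132; 179/533 -479/1066; -602/1599 401/1066]
x' = x̄ + K·y = [3041/3198, 895/533, 3386/1599]
P' = (I − K·H)·P̄ = [7445/3198 837/533 -2407/1599; 837/533 2686/533 1370/533; -2407/1599 1370/533 7720/1599]

x' = [3041/3198, 895/533, 3386/1599]
P' = [7445/3198 837/533 -2407/1599; 837/533 2686/533 1370/533; -2407/1599 1370/533 7720/1599]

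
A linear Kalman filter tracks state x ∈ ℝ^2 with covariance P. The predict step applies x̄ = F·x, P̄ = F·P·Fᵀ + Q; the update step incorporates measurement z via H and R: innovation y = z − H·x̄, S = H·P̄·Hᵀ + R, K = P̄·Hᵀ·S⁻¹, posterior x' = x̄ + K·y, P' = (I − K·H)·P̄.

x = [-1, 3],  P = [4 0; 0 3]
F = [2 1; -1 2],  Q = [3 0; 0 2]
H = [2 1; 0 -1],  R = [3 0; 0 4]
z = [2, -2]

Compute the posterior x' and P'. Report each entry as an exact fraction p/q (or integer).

x' = [-344/1013, 2840/1013]
P' = [1504/1013 -1580/1013; -1580/1013 3244/1013]

x̄ = F·x = [1, 7]
P̄ = F·P·Fᵀ + Q = [22 -2; -2 18]
y = z − H·x̄ = [-7, 5]
S = H·P̄·Hᵀ + R = [101 -14; -14 22]
K = P̄·Hᵀ·S⁻¹ = [476/1013 395/1013; 28/1013 -811/1013]
x' = x̄ + K·y = [-344/1013, 2840/1013]
P' = (I − K·H)·P̄ = [1504/1013 -1580/1013; -1580/1013 3244/1013]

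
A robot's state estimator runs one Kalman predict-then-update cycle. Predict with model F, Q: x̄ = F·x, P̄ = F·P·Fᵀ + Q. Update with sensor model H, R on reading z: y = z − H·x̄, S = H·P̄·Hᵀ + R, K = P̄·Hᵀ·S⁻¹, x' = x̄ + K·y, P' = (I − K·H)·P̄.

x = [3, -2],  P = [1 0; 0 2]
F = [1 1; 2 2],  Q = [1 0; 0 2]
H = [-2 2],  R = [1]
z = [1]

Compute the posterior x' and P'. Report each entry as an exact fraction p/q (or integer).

x' = [21/25, 34/25]
P' = [84/25 86/25; 86/25 94/25]

x̄ = F·x = [1, 2]
P̄ = F·P·Fᵀ + Q = [4 6; 6 14]
y = z − H·x̄ = [-1]
S = H·P̄·Hᵀ + R = [25]
K = P̄·Hᵀ·S⁻¹ = [4/25; 16/25]
x' = x̄ + K·y = [21/25, 34/25]
P' = (I − K·H)·P̄ = [84/25 86/25; 86/25 94/25]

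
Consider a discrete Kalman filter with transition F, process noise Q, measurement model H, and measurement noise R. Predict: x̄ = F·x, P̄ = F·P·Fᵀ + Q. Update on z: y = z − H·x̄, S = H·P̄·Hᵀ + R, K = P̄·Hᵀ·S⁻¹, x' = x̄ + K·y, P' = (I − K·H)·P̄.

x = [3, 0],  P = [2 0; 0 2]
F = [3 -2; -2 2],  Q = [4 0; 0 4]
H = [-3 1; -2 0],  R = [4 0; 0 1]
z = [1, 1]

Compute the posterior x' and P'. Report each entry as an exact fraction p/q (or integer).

x̄ = F·x = [9, -6]
P̄ = F·P·Fᵀ + Q = [30 -20; -20 20]
y = z − H·x̄ = [34, 19]
S = H·P̄·Hᵀ + R = [414 220; 220 121]
K = P̄·Hᵀ·S⁻¹ = [-5/77 -320/847; 40/77 -520/847]
x' = x̄ + K·y = [-327/847, -2/847]
P' = (I − K·H)·P̄ = [160/847 260/847; 260/847 2540/847]

x' = [-327/847, -2/847]
P' = [160/847 260/847; 260/847 2540/847]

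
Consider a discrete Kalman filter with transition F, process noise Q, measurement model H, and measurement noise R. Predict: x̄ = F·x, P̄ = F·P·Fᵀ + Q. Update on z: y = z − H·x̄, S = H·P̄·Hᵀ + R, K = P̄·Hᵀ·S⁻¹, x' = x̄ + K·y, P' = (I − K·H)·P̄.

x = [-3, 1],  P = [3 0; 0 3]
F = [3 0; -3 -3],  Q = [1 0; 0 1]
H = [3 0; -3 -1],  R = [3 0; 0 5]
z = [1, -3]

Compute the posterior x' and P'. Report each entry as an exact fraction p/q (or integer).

x̄ = F·x = [-9, 6]
P̄ = F·P·Fᵀ + Q = [28 -27; -27 55]
y = z − H·x̄ = [28, -24]
S = H·P̄·Hᵀ + R = [255 -171; -171 150]
K = P̄·Hᵀ·S⁻¹ = [317/1001 -19/1001; -856/1001 -2407/3003]
x' = x̄ + K·y = [323/1001, 1294/1001]
P' = (I − K·H)·P̄ = [317/1001 -856/1001; -856/1001 19739/3003]

x' = [323/1001, 1294/1001]
P' = [317/1001 -856/1001; -856/1001 19739/3003]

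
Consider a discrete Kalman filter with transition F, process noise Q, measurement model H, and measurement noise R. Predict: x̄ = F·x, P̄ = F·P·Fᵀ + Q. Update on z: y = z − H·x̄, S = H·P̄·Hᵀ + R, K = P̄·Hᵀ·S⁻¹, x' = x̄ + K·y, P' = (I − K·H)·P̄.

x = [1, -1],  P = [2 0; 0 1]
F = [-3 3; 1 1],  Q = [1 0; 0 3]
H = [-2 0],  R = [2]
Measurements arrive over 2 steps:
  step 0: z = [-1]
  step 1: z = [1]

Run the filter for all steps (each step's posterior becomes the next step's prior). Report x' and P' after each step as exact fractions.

step 0: x' = [22/57, -13/19], P' = [28/57 -1/19; -1/19 108/19]
step 1: x' = [-1154/2205, 947/2205], P' = [1093/2205 296/2205; 296/2205 10777/2205]

step 0: x̄ = F·x = [-6, 0]
step 0: P̄ = F·P·Fᵀ + Q = [28 -3; -3 6]
step 0: y = z − H·x̄ = [-13]
step 0: S = H·P̄·Hᵀ + R = [114]
step 0: K = P̄·Hᵀ·S⁻¹ = [-28/57; 1/19]
step 0: x' = x̄ + K·y = [22/57, -13/19]
step 0: P' = (I − K·H)·P̄ = [28/57 -1/19; -1/19 108/19]
step 1: x̄ = F·x = [-61/19, -17/57]
step 1: P̄ = F·P·Fᵀ + Q = [1093/19 296/19; 296/19 517/57]
step 1: y = z − H·x̄ = [-103/19]
step 1: S = H·P̄·Hᵀ + R = [4410/19]
step 1: K = P̄·Hᵀ·S⁻¹ = [-1093/2205; -296/2205]
step 1: x' = x̄ + K·y = [-1154/2205, 947/2205]
step 1: P' = (I − K·H)·P̄ = [1093/2205 296/2205; 296/2205 10777/2205]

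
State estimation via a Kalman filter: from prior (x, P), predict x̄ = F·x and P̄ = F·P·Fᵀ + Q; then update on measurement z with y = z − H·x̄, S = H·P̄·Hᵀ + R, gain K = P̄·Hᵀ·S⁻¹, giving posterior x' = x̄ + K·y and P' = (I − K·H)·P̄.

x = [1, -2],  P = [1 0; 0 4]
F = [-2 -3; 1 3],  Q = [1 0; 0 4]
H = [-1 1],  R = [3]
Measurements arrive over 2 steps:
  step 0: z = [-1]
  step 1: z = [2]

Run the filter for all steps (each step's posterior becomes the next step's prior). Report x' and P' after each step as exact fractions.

step 0: x' = [12/161, -173/161], P' = [360/161 123/161; 123/161 360/161]
step 1: x' = [-6559/5479, 3406/5479], P' = [13739/5479 5201/5479; 5201/5479 50951/21916]

step 0: x̄ = F·x = [4, -5]
step 0: P̄ = F·P·Fᵀ + Q = [41 -38; -38 41]
step 0: y = z − H·x̄ = [8]
step 0: S = H·P̄·Hᵀ + R = [161]
step 0: K = P̄·Hᵀ·S⁻¹ = [-79/161; 79/161]
step 0: x' = x̄ + K·y = [12/161, -173/161]
step 0: P' = (I − K·H)·P̄ = [360/161 123/161; 123/161 360/161]
step 1: x̄ = F·x = [495/161, -507/161]
step 1: P̄ = F·P·Fᵀ + Q = [6317/161 -5067/161; -5067/161 4982/161]
step 1: y = z − H·x̄ = [1324/161]
step 1: S = H·P̄·Hᵀ + R = [21916/161]
step 1: K = P̄·Hᵀ·S⁻¹ = [-2846/5479; 10049/21916]
step 1: x' = x̄ + K·y = [-6559/5479, 3406/5479]
step 1: P' = (I − K·H)·P̄ = [13739/5479 5201/5479; 5201/5479 50951/21916]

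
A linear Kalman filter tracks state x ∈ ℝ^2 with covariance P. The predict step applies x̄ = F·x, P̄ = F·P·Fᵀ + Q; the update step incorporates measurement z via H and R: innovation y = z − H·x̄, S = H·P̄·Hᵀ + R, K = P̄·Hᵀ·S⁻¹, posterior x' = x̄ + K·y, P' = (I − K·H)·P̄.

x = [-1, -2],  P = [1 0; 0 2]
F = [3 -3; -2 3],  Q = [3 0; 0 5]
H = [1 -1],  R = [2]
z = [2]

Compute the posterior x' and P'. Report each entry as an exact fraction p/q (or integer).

x̄ = F·x = [3, -4]
P̄ = F·P·Fᵀ + Q = [30 -24; -24 27]
y = z − H·x̄ = [-5]
S = H·P̄·Hᵀ + R = [107]
K = P̄·Hᵀ·S⁻¹ = [54/107; -51/107]
x' = x̄ + K·y = [51/107, -173/107]
P' = (I − K·H)·P̄ = [294/107 186/107; 186/107 288/107]

x' = [51/107, -173/107]
P' = [294/107 186/107; 186/107 288/107]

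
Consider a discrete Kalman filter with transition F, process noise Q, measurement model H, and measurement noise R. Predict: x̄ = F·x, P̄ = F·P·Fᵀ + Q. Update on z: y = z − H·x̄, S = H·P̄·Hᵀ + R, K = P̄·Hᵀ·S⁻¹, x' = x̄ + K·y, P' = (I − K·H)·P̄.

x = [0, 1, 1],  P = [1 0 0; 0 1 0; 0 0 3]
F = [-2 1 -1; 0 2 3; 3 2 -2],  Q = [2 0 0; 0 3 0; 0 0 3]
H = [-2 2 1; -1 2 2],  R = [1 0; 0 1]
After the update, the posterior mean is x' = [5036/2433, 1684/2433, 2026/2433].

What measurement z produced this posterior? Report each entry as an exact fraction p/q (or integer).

z = [-2, 1]

x̄ = F·x = [0, 5, 0]
P̄ = F·P·Fᵀ + Q = [10 -7 2; -7 34 -14; 2 -14 28]
S = H·P̄·Hᵀ + R = [197 160; 160 167]
K = P̄·Hᵀ·S⁻¹ = [-2144/7299 1180/7299; 3836/7299 -1621/7299; -4828/7299 5762/7299]
x' − x̄ = [5036/2433, -10481/2433, 2026/2433] = K·y
y = (KᵀK)⁻¹·Kᵀ·(x' − x̄) = [-12, -9]
z = y + H·x̄ = [-12, -9] + [10, 10] = [-2, 1]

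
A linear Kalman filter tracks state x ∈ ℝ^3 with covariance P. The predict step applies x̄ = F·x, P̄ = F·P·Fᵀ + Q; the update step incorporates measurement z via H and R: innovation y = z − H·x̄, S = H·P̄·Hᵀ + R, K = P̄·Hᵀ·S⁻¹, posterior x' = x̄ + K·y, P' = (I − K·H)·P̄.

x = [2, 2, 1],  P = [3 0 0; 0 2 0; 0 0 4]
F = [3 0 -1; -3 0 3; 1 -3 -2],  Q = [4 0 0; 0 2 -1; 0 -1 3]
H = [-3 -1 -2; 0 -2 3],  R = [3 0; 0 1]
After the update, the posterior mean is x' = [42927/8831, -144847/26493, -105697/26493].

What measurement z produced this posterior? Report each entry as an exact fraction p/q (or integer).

x̄ = F·x = [5, -3, -6]
P̄ = F·P·Fᵀ + Q = [35 -39 17; -39 65 -34; 17 -34 40]
S = H·P̄·Hᵀ + R = [377 -531; -531 1029]
K = P̄·Hᵀ·S⁻¹ = [-11467/35324 -1489/35324; 24/8831 -5936/26493; 5/35324 19369/105972]
x' − x̄ = [-1228/8831, -65368/26493, 53261/26493] = K·y
y = (KᵀK)⁻¹·Kᵀ·(x' − x̄) = [-1, 11]
z = y + H·x̄ = [-1, 11] + [0, -12] = [-1, -1]

z = [-1, -1]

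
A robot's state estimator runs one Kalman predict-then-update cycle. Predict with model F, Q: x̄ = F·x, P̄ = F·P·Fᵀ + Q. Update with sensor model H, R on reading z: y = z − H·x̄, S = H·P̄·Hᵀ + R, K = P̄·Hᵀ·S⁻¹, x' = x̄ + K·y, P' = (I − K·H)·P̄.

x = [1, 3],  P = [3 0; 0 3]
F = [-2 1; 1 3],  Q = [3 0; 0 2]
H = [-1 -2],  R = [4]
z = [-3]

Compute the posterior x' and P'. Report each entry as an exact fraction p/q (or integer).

x̄ = F·x = [1, 10]
P̄ = F·P·Fᵀ + Q = [18 3; 3 32]
y = z − H·x̄ = [18]
S = H·P̄·Hᵀ + R = [162]
K = P̄·Hᵀ·S⁻¹ = [-4/27; -67/162]
x' = x̄ + K·y = [-5/3, 23/9]
P' = (I − K·H)·P̄ = [130/9 -187/27; -187/27 695/162]

x' = [-5/3, 23/9]
P' = [130/9 -187/27; -187/27 695/162]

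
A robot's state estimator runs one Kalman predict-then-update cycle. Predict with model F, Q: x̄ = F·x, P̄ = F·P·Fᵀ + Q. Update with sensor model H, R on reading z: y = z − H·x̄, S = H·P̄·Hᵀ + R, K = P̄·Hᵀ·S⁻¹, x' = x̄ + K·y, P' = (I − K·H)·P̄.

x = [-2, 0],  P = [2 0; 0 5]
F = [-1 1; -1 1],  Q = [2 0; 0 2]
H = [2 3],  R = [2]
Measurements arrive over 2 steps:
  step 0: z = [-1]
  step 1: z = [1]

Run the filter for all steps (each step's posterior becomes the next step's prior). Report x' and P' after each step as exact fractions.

step 0: x̄ = F·x = [2, 2]
step 0: P̄ = F·P·Fᵀ + Q = [9 7; 7 9]
step 0: y = z − H·x̄ = [-11]
step 0: S = H·P̄·Hᵀ + R = [203]
step 0: K = P̄·Hᵀ·S⁻¹ = [39/203; 41/203]
step 0: x' = x̄ + K·y = [-23/203, -45/203]
step 0: P' = (I − K·H)·P̄ = [306/203 -178/203; -178/203 146/203]
step 1: x̄ = F·x = [-22/203, -22/203]
step 1: P̄ = F·P·Fᵀ + Q = [1214/203 808/203; 808/203 1214/203]
step 1: y = z − H·x̄ = [313/203]
step 1: S = H·P̄·Hᵀ + R = [25884/203]
step 1: K = P̄·Hᵀ·S⁻¹ = [1213/6471; 2629/12942]
step 1: x' = x̄ + K·y = [1169/6471, 2651/12942]
step 1: P' = (I − K·H)·P̄ = [9706/6471 -5662/6471; -5662/6471 4651/6471]

step 0: x' = [-23/203, -45/203], P' = [306/203 -178/203; -178/203 146/203]
step 1: x' = [1169/6471, 2651/12942], P' = [9706/6471 -5662/6471; -5662/6471 4651/6471]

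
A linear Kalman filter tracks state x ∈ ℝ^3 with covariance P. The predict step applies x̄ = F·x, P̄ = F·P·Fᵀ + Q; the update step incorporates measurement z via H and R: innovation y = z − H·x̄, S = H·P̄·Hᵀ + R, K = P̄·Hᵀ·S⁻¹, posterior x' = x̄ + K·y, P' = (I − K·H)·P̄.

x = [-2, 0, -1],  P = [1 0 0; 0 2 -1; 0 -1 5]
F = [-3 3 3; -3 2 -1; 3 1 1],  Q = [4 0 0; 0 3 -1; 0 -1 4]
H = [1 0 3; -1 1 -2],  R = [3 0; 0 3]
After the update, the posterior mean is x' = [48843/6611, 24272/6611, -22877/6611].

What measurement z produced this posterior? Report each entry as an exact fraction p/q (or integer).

z = [-3, 3]

x̄ = F·x = [3, 7, -7]
P̄ = F·P·Fᵀ + Q = [58 3 6; 3 29 -12; 6 -12 18]
S = H·P̄·Hᵀ + R = [259 -229; -229 228]
K = P̄·Hᵀ·S⁻¹ = [1985/6611 51/6611; 3926/6611 5393/6611; 1314/6611 -246/6611]
x' − x̄ = [29010/6611, -22005/6611, 23400/6611] = K·y
y = (KᵀK)⁻¹·Kᵀ·(x' − x̄) = [15, -15]
z = y + H·x̄ = [15, -15] + [-18, 18] = [-3, 3]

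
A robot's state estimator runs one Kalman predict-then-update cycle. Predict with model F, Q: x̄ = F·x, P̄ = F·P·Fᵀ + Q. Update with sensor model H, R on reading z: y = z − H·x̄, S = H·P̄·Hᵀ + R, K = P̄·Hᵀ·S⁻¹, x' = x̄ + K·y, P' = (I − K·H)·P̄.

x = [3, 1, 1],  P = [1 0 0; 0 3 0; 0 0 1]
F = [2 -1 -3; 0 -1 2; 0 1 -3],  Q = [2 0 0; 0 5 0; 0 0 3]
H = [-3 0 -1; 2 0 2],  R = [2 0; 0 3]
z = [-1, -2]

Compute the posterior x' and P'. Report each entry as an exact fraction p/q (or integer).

x' = [1674/1583, 1621/1583, -3321/1583]
P' = [894/1583 843/1583 -1314/1583; 843/1583 11520/1583 -1749/1583; -1314/1583 -1749/1583 2760/1583]

x̄ = F·x = [2, 1, -2]
P̄ = F·P·Fᵀ + Q = [18 -3 6; -3 12 -9; 6 -9 15]
y = z − H·x̄ = [3, -2]
S = H·P̄·Hᵀ + R = [215 -186; -186 183]
K = P̄·Hᵀ·S⁻¹ = [-684/1583 -280/1583; -390/1583 -604/1583; 591/1583 964/1583]
x' = x̄ + K·y = [1674/1583, 1621/1583, -3321/1583]
P' = (I − K·H)·P̄ = [894/1583 843/1583 -1314/1583; 843/1583 11520/1583 -1749/1583; -1314/1583 -1749/1583 2760/1583]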